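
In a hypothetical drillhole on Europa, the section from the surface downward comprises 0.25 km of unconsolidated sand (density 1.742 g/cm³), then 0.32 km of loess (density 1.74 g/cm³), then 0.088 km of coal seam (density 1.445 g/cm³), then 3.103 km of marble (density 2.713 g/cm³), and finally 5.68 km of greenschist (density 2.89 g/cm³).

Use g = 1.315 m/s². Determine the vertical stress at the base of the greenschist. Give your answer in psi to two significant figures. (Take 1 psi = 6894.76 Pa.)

unconsolidated sand: 1742 kg/m³ × 1.315 m/s² × 250 m = 5.727×10^5 Pa = 83.06 psi
loess: 1740 kg/m³ × 1.315 m/s² × 320 m = 7.322×10^5 Pa = 106.2 psi
coal seam: 1445 kg/m³ × 1.315 m/s² × 88 m = 1.672×10^5 Pa = 24.25 psi
marble: 2713 kg/m³ × 1.315 m/s² × 3103 m = 1.107×10^7 Pa = 1606 psi
greenschist: 2890 kg/m³ × 1.315 m/s² × 5680 m = 2.159×10^7 Pa = 3131 psi
Total = 83.06 + 106.2 + 24.25 + 1606 + 3131 = 4949.9 psi

4900 psi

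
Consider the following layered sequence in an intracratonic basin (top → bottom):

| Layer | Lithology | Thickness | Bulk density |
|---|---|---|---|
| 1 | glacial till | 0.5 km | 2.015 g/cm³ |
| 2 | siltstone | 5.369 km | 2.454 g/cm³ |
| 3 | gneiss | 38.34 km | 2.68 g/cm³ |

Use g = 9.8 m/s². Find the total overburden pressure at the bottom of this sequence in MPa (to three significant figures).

1150 MPa

glacial till: 2015 kg/m³ × 9.8 m/s² × 500 m = 9.874×10^6 Pa = 9.874 MPa
siltstone: 2454 kg/m³ × 9.8 m/s² × 5369 m = 1.291×10^8 Pa = 129.1 MPa
gneiss: 2680 kg/m³ × 9.8 m/s² × 38340 m = 1.007×10^9 Pa = 1007 MPa
Total = 9.874 + 129.1 + 1007 = 1146.0 MPa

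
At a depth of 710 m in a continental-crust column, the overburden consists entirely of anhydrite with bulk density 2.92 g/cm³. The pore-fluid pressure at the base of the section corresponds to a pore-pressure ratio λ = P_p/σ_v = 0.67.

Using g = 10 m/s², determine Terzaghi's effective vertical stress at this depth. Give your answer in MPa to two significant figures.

6.8 MPa

Overburden (lithostatic) stress σ_v:
anhydrite: 2920 kg/m³ × 10 m/s² × 710 m = 2.073×10^7 Pa = 20.73 MPa
Pore pressure P_p = λ·σ_v = 0.67 × 20.73 MPa = 13.89 MPa
Effective stress σ' = σ_v − P_p = 20.73 − 13.89 = 6.8416 MPa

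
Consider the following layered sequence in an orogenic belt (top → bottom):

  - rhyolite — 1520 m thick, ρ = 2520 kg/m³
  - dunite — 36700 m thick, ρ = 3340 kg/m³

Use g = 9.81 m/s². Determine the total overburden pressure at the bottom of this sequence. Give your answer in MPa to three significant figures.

rhyolite: 2520 kg/m³ × 9.81 m/s² × 1520 m = 3.758×10^7 Pa = 37.58 MPa
dunite: 3340 kg/m³ × 9.81 m/s² × 36700 m = 1.202×10^9 Pa = 1202 MPa
Total = 37.58 + 1202 = 1240.1 MPa

1240 MPa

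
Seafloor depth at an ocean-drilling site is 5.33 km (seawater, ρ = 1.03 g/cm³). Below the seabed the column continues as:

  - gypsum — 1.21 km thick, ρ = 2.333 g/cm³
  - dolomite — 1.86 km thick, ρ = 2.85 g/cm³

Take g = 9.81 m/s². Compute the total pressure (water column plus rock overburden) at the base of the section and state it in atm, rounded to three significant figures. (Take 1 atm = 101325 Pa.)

seawater: 1030 kg/m³ × 9.81 m/s² × 5330 m = 5.386×10^7 Pa = 531.5 atm
gypsum: 2333 kg/m³ × 9.81 m/s² × 1210 m = 2.769×10^7 Pa = 273.3 atm
dolomite: 2850 kg/m³ × 9.81 m/s² × 1860 m = 5.200×10^7 Pa = 513.2 atm
Total = 531.5 + 273.3 + 513.2 = 1318.1 atm

1320 atm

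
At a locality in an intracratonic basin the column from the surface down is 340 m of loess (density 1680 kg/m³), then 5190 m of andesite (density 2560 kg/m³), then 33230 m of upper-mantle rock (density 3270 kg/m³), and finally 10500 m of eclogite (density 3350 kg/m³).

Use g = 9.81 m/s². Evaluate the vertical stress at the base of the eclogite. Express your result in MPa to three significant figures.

1550 MPa

loess: 1680 kg/m³ × 9.81 m/s² × 340 m = 5.603×10^6 Pa = 5.603 MPa
andesite: 2560 kg/m³ × 9.81 m/s² × 5190 m = 1.303×10^8 Pa = 130.3 MPa
upper-mantle rock: 3270 kg/m³ × 9.81 m/s² × 33230 m = 1.066×10^9 Pa = 1066 MPa
eclogite: 3350 kg/m³ × 9.81 m/s² × 10500 m = 3.451×10^8 Pa = 345.1 MPa
Total = 5.603 + 130.3 + 1066 + 345.1 = 1547.0 MPa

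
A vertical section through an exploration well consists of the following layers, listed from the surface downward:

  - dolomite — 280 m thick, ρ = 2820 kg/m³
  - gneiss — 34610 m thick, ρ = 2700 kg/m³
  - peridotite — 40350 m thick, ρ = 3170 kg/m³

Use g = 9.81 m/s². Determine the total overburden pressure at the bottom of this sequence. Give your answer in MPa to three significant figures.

2180 MPa

dolomite: 2820 kg/m³ × 9.81 m/s² × 280 m = 7.746×10^6 Pa = 7.746 MPa
gneiss: 2700 kg/m³ × 9.81 m/s² × 34610 m = 9.167×10^8 Pa = 916.7 MPa
peridotite: 3170 kg/m³ × 9.81 m/s² × 40350 m = 1.255×10^9 Pa = 1255 MPa
Total = 7.746 + 916.7 + 1255 = 2179.3 MPa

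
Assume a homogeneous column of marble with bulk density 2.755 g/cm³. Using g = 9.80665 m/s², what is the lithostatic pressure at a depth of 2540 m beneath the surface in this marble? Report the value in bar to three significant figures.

marble: 2755 kg/m³ × 9.80665 m/s² × 2540 m = 6.862×10^7 Pa = 686.2 bar

686 bar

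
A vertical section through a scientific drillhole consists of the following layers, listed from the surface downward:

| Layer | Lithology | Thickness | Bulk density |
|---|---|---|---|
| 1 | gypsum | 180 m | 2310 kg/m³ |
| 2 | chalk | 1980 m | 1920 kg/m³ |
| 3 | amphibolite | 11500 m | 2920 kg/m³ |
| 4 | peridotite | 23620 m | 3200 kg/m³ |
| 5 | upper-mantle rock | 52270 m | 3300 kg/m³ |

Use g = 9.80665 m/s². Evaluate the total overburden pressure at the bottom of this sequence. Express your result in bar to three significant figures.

28000 bar

gypsum: 2310 kg/m³ × 9.80665 m/s² × 180 m = 4.078×10^6 Pa = 40.78 bar
chalk: 1920 kg/m³ × 9.80665 m/s² × 1980 m = 3.728×10^7 Pa = 372.8 bar
amphibolite: 2920 kg/m³ × 9.80665 m/s² × 11500 m = 3.293×10^8 Pa = 3293 bar
peridotite: 3200 kg/m³ × 9.80665 m/s² × 23620 m = 7.412×10^8 Pa = 7412 bar
upper-mantle rock: 3300 kg/m³ × 9.80665 m/s² × 52270 m = 1.692×10^9 Pa = 16916 bar
Total = 40.78 + 372.8 + 3293 + 7412 + 16916 = 28035 bar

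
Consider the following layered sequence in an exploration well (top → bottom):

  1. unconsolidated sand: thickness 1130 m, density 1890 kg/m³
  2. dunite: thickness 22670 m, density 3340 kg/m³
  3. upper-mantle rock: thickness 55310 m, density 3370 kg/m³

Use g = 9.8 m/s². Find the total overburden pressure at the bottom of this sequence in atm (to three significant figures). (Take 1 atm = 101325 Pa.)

unconsolidated sand: 1890 kg/m³ × 9.8 m/s² × 1130 m = 2.093×10^7 Pa = 206.6 atm
dunite: 3340 kg/m³ × 9.8 m/s² × 22670 m = 7.420×10^8 Pa = 7323 atm
upper-mantle rock: 3370 kg/m³ × 9.8 m/s² × 55310 m = 1.827×10^9 Pa = 18028 atm
Total = 206.6 + 7323 + 18028 = 25558 atm

25600 atm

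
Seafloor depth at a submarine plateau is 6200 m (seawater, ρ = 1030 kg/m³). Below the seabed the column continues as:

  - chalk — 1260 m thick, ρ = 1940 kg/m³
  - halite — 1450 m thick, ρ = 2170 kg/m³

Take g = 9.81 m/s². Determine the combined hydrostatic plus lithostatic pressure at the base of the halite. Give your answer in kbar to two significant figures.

1.2 kbar

seawater: 1030 kg/m³ × 9.81 m/s² × 6200 m = 6.265×10^7 Pa = 0.6265 kbar
chalk: 1940 kg/m³ × 9.81 m/s² × 1260 m = 2.398×10^7 Pa = 0.2398 kbar
halite: 2170 kg/m³ × 9.81 m/s² × 1450 m = 3.087×10^7 Pa = 0.3087 kbar
Total = 0.6265 + 0.2398 + 0.3087 = 1.1749 kbar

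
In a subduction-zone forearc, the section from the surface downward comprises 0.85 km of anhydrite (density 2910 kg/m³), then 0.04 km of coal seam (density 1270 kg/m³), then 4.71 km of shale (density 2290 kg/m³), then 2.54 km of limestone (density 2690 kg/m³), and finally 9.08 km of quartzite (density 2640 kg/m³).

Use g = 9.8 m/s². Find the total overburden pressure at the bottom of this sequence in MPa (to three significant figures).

anhydrite: 2910 kg/m³ × 9.8 m/s² × 850 m = 2.424×10^7 Pa = 24.24 MPa
coal seam: 1270 kg/m³ × 9.8 m/s² × 40 m = 4.978×10^5 Pa = 0.4978 MPa
shale: 2290 kg/m³ × 9.8 m/s² × 4710 m = 1.057×10^8 Pa = 105.7 MPa
limestone: 2690 kg/m³ × 9.8 m/s² × 2540 m = 6.696×10^7 Pa = 66.96 MPa
quartzite: 2640 kg/m³ × 9.8 m/s² × 9080 m = 2.349×10^8 Pa = 234.9 MPa
Total = 24.24 + 0.4978 + 105.7 + 66.96 + 234.9 = 432.32 MPa

432 MPa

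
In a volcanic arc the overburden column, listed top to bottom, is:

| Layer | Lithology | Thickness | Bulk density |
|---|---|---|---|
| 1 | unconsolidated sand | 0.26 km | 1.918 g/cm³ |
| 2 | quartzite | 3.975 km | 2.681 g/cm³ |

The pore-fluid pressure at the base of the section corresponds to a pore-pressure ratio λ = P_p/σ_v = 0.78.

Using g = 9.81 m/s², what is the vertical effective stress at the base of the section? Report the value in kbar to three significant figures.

0.241 kbar

Overburden (lithostatic) stress σ_v:
unconsolidated sand: 1918 kg/m³ × 9.81 m/s² × 260 m = 4.892×10^6 Pa = 4.892 MPa
quartzite: 2681 kg/m³ × 9.81 m/s² × 3975 m = 1.045×10^8 Pa = 104.5 MPa
Total = 4.892 + 104.5 = 109.44 MPa
Pore pressure P_p = λ·σ_v = 0.78 × 109.4 MPa = 85.36 MPa
Effective stress σ' = σ_v − P_p = 109.4 − 85.36 = 24.076 MPa = 0.24076 kbar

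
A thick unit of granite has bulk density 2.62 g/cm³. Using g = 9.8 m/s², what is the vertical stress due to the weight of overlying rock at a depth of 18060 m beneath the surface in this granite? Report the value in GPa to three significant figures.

granite: 2620 kg/m³ × 9.8 m/s² × 18060 m = 4.637×10^8 Pa = 0.4637 GPa

0.464 GPa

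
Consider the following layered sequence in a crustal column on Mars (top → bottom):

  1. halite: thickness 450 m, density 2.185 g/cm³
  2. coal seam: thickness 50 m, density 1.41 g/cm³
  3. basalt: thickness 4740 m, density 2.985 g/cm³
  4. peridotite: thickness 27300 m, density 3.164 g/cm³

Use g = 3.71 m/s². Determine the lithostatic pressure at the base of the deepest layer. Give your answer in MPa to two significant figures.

halite: 2185 kg/m³ × 3.71 m/s² × 450 m = 3.648×10^6 Pa = 3.648 MPa
coal seam: 1410 kg/m³ × 3.71 m/s² × 50 m = 2.616×10^5 Pa = 0.2616 MPa
basalt: 2985 kg/m³ × 3.71 m/s² × 4740 m = 5.249×10^7 Pa = 52.49 MPa
peridotite: 3164 kg/m³ × 3.71 m/s² × 27300 m = 3.205×10^8 Pa = 320.5 MPa
Total = 3.648 + 0.2616 + 52.49 + 320.5 = 376.86 MPa

380 MPa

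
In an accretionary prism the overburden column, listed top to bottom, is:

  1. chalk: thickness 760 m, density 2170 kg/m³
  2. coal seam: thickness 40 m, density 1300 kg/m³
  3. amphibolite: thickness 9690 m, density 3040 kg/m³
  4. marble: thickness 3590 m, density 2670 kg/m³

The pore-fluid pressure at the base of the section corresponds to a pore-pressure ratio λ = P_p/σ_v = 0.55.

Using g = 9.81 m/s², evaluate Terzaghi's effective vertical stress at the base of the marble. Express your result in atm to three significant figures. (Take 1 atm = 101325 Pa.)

1780 atm

Overburden (lithostatic) stress σ_v:
chalk: 2170 kg/m³ × 9.81 m/s² × 760 m = 1.618×10^7 Pa = 16.18 MPa
coal seam: 1300 kg/m³ × 9.81 m/s² × 40 m = 5.101×10^5 Pa = 0.5101 MPa
amphibolite: 3040 kg/m³ × 9.81 m/s² × 9690 m = 2.890×10^8 Pa = 289.0 MPa
marble: 2670 kg/m³ × 9.81 m/s² × 3590 m = 9.403×10^7 Pa = 94.03 MPa
Total = 16.18 + 0.5101 + 289.0 + 94.03 = 399.70 MPa
Pore pressure P_p = λ·σ_v = 0.55 × 399.7 MPa = 219.8 MPa
Effective stress σ' = σ_v − P_p = 399.7 − 219.8 = 179.86 MPa = 1775.1 atm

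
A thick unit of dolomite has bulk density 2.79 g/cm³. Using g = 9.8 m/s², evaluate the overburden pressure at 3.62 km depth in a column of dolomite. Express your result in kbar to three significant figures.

0.990 kbar

dolomite: 2790 kg/m³ × 9.8 m/s² × 3620 m = 9.898×10^7 Pa = 0.9898 kbar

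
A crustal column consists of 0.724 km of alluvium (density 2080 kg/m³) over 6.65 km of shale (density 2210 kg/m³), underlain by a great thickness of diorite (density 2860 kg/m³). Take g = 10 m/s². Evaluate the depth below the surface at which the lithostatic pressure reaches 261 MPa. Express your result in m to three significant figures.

10800 m

Pressure at base of upper layers: 2080×10×724 + 2210×10×6650 = 1.620×10^8 Pa = 162.0 MPa
Remaining pressure to be supplied by diorite: 2.610×10^8 − 1.620×10^8 = 9.898×10^7 Pa
Additional depth in diorite = 9.898×10^7 Pa / (2860 kg/m³ × 10 m/s²) = 3460.7 m
Total depth = 7374 m + 3460.7 m = 10835 m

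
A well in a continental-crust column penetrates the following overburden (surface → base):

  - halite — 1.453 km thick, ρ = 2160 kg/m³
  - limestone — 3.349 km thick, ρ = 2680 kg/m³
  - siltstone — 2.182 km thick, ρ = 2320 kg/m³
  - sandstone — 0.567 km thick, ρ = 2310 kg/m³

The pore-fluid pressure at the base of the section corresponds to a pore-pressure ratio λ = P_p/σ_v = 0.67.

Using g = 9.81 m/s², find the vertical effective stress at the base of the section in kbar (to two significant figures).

0.60 kbar

Overburden (lithostatic) stress σ_v:
halite: 2160 kg/m³ × 9.81 m/s² × 1453 m = 3.079×10^7 Pa = 30.79 MPa
limestone: 2680 kg/m³ × 9.81 m/s² × 3349 m = 8.805×10^7 Pa = 88.05 MPa
siltstone: 2320 kg/m³ × 9.81 m/s² × 2182 m = 4.966×10^7 Pa = 49.66 MPa
sandstone: 2310 kg/m³ × 9.81 m/s² × 567 m = 1.285×10^7 Pa = 12.85 MPa
Total = 30.79 + 88.05 + 49.66 + 12.85 = 181.35 MPa
Pore pressure P_p = λ·σ_v = 0.67 × 181.3 MPa = 121.5 MPa
Effective stress σ' = σ_v − P_p = 181.3 − 121.5 = 59.844 MPa = 0.59844 kbar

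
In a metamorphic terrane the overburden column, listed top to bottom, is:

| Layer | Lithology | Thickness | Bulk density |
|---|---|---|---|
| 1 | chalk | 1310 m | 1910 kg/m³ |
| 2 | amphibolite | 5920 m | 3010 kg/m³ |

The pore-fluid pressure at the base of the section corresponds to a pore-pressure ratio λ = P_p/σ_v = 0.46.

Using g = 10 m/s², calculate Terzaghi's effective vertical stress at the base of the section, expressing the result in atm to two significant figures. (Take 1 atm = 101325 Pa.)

Overburden (lithostatic) stress σ_v:
chalk: 1910 kg/m³ × 10 m/s² × 1310 m = 2.502×10^7 Pa = 25.02 MPa
amphibolite: 3010 kg/m³ × 10 m/s² × 5920 m = 1.782×10^8 Pa = 178.2 MPa
Total = 25.02 + 178.2 = 203.21 MPa
Pore pressure P_p = λ·σ_v = 0.46 × 203.2 MPa = 93.48 MPa
Effective stress σ' = σ_v − P_p = 203.2 − 93.48 = 109.74 MPa = 1083.0 atm

1100 atm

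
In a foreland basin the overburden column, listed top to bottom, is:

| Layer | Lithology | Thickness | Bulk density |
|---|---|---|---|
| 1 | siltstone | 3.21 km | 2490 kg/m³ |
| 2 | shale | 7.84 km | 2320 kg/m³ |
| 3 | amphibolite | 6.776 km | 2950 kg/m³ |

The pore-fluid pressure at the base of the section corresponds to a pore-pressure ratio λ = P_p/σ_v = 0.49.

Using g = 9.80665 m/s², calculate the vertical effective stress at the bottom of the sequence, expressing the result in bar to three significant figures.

Overburden (lithostatic) stress σ_v:
siltstone: 2490 kg/m³ × 9.80665 m/s² × 3210 m = 7.838×10^7 Pa = 78.38 MPa
shale: 2320 kg/m³ × 9.80665 m/s² × 7840 m = 1.784×10^8 Pa = 178.4 MPa
amphibolite: 2950 kg/m³ × 9.80665 m/s² × 6776 m = 1.960×10^8 Pa = 196.0 MPa
Total = 78.38 + 178.4 + 196.0 = 452.78 MPa
Pore pressure P_p = λ·σ_v = 0.49 × 452.8 MPa = 221.9 MPa
Effective stress σ' = σ_v − P_p = 452.8 − 221.9 = 230.92 MPa = 2309.2 bar

2310 bar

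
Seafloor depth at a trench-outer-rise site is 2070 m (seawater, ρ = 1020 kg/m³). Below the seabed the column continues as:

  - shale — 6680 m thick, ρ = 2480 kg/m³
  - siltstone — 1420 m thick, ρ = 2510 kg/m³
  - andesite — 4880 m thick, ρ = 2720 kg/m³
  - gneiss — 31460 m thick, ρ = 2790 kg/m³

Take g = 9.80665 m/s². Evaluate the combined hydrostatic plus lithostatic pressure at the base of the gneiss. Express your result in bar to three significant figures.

12100 bar

seawater: 1020 kg/m³ × 9.80665 m/s² × 2070 m = 2.071×10^7 Pa = 207.1 bar
shale: 2480 kg/m³ × 9.80665 m/s² × 6680 m = 1.625×10^8 Pa = 1625 bar
siltstone: 2510 kg/m³ × 9.80665 m/s² × 1420 m = 3.495×10^7 Pa = 349.5 bar
andesite: 2720 kg/m³ × 9.80665 m/s² × 4880 m = 1.302×10^8 Pa = 1302 bar
gneiss: 2790 kg/m³ × 9.80665 m/s² × 31460 m = 8.608×10^8 Pa = 8608 bar
Total = 207.1 + 1625 + 349.5 + 1302 + 8608 = 12091 bar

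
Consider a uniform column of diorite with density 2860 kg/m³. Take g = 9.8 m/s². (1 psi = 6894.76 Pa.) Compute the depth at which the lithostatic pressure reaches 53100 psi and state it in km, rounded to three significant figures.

h = P/(ρg) = 53100 psi / (2860 kg/m³ × 9.8 m/s²) = 3.661×10^8 Pa / 28028 Pa/m = 13062 m
= 13.062 km

13.1 km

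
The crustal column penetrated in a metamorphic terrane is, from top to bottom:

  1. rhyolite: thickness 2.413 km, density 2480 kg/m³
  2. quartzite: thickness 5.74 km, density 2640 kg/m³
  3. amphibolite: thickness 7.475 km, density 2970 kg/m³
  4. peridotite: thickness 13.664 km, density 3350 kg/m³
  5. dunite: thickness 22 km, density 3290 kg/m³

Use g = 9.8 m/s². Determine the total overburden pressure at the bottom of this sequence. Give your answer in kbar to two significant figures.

16 kbar

rhyolite: 2480 kg/m³ × 9.8 m/s² × 2413 m = 5.865×10^7 Pa = 0.5865 kbar
quartzite: 2640 kg/m³ × 9.8 m/s² × 5740 m = 1.485×10^8 Pa = 1.485 kbar
amphibolite: 2970 kg/m³ × 9.8 m/s² × 7475 m = 2.176×10^8 Pa = 2.176 kbar
peridotite: 3350 kg/m³ × 9.8 m/s² × 13664 m = 4.486×10^8 Pa = 4.486 kbar
dunite: 3290 kg/m³ × 9.8 m/s² × 22000 m = 7.093×10^8 Pa = 7.093 kbar
Total = 0.5865 + 1.485 + 2.176 + 4.486 + 7.093 = 15.826 kbar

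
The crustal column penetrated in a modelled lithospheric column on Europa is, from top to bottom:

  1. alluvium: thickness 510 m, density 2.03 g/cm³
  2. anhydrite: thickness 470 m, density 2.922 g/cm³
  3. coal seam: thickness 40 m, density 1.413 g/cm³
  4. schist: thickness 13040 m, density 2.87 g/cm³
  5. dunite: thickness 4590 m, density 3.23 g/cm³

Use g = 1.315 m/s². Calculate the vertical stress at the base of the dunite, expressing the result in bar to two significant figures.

alluvium: 2030 kg/m³ × 1.315 m/s² × 510 m = 1.361×10^6 Pa = 13.61 bar
anhydrite: 2922 kg/m³ × 1.315 m/s² × 470 m = 1.806×10^6 Pa = 18.06 bar
coal seam: 1413 kg/m³ × 1.315 m/s² × 40 m = 74324 Pa = 0.7432 bar
schist: 2870 kg/m³ × 1.315 m/s² × 13040 m = 4.921×10^7 Pa = 492.1 bar
dunite: 3230 kg/m³ × 1.315 m/s² × 4590 m = 1.950×10^7 Pa = 195.0 bar
Total = 13.61 + 18.06 + 0.7432 + 492.1 + 195.0 = 719.51 bar

720 bar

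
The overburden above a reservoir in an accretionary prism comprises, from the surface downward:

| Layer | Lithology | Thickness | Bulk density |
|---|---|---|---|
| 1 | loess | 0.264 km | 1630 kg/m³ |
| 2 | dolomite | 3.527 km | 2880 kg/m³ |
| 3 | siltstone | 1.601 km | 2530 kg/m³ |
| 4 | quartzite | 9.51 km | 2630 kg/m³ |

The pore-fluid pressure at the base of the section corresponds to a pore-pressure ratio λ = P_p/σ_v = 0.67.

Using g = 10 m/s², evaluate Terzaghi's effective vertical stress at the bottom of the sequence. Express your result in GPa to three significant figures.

Overburden (lithostatic) stress σ_v:
loess: 1630 kg/m³ × 10 m/s² × 264 m = 4.303×10^6 Pa = 4.303 MPa
dolomite: 2880 kg/m³ × 10 m/s² × 3527 m = 1.016×10^8 Pa = 101.6 MPa
siltstone: 2530 kg/m³ × 10 m/s² × 1601 m = 4.051×10^7 Pa = 40.51 MPa
quartzite: 2630 kg/m³ × 10 m/s² × 9510 m = 2.501×10^8 Pa = 250.1 MPa
Total = 4.303 + 101.6 + 40.51 + 250.1 = 396.50 MPa
Pore pressure P_p = λ·σ_v = 0.67 × 396.5 MPa = 265.7 MPa
Effective stress σ' = σ_v − P_p = 396.5 − 265.7 = 130.84 MPa = 0.13084 GPa

0.131 GPa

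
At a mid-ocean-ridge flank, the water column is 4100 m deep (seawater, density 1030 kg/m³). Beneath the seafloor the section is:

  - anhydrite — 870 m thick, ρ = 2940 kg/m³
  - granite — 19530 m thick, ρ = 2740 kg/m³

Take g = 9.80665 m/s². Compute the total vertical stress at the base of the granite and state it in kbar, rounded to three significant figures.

seawater: 1030 kg/m³ × 9.80665 m/s² × 4100 m = 4.141×10^7 Pa = 0.4141 kbar
anhydrite: 2940 kg/m³ × 9.80665 m/s² × 870 m = 2.508×10^7 Pa = 0.2508 kbar
granite: 2740 kg/m³ × 9.80665 m/s² × 19530 m = 5.248×10^8 Pa = 5.248 kbar
Total = 0.4141 + 0.2508 + 5.248 = 5.9127 kbar

5.91 kbar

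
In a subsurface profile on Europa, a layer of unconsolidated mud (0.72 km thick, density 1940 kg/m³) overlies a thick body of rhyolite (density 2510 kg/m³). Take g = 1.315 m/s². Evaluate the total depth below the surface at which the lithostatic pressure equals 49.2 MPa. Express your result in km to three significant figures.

15.1 km

Pressure at base of upper layers: 1940×1.315×720 = 1.837×10^6 Pa = 1.837 MPa
Remaining pressure to be supplied by rhyolite: 4.920×10^7 − 1.837×10^6 = 4.736×10^7 Pa
Additional depth in rhyolite = 4.736×10^7 Pa / (2510 kg/m³ × 1.315 m/s²) = 14350 m
Total depth = 720 m + 14350 m = 15070 m
= 15.070 km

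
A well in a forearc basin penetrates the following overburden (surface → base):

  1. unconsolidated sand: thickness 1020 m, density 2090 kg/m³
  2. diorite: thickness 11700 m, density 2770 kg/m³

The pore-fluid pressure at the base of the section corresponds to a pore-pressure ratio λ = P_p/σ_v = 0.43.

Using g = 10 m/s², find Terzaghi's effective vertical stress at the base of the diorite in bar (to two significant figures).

Overburden (lithostatic) stress σ_v:
unconsolidated sand: 2090 kg/m³ × 10 m/s² × 1020 m = 2.132×10^7 Pa = 21.32 MPa
diorite: 2770 kg/m³ × 10 m/s² × 11700 m = 3.241×10^8 Pa = 324.1 MPa
Total = 21.32 + 324.1 = 345.41 MPa
Pore pressure P_p = λ·σ_v = 0.43 × 345.4 MPa = 148.5 MPa
Effective stress σ' = σ_v − P_p = 345.4 − 148.5 = 196.88 MPa = 1968.8 bar

2000 bar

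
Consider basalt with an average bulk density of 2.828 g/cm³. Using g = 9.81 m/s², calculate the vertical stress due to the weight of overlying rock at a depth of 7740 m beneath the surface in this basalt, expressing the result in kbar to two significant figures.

2.1 kbar

basalt: 2828 kg/m³ × 9.81 m/s² × 7740 m = 2.147×10^8 Pa = 2.147 kbar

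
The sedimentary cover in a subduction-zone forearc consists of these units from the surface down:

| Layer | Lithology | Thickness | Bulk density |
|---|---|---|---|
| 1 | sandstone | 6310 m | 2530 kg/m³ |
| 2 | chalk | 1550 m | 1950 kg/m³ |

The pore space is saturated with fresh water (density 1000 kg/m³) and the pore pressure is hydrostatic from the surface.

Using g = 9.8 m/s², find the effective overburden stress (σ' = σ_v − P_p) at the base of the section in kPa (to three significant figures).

109000 kPa

Overburden (lithostatic) stress σ_v:
sandstone: 2530 kg/m³ × 9.8 m/s² × 6310 m = 1.565×10^8 Pa = 156.5 MPa
chalk: 1950 kg/m³ × 9.8 m/s² × 1550 m = 2.962×10^7 Pa = 29.62 MPa
Total = 156.5 + 29.62 = 186.07 MPa
Pore pressure P_p = 1000 kg/m³ × 9.8 m/s² × 7860 m = 7.703×10^7 Pa = 77.03 MPa
Effective stress σ' = σ_v − P_p = 186.1 − 77.03 = 109.04 MPa = 1.0904×10^5 kPa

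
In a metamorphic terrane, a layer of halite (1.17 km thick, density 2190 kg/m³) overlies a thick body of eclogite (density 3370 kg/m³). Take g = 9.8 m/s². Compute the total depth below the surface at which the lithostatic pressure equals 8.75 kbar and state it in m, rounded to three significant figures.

26900 m

Pressure at base of upper layers: 2190×9.8×1170 = 2.511×10^7 Pa = 0.2511 kbar
Remaining pressure to be supplied by eclogite: 8.750×10^8 − 2.511×10^7 = 8.499×10^8 Pa
Additional depth in eclogite = 8.499×10^8 Pa / (3370 kg/m³ × 9.8 m/s²) = 25734 m
Total depth = 1170 m + 25734 m = 26904 m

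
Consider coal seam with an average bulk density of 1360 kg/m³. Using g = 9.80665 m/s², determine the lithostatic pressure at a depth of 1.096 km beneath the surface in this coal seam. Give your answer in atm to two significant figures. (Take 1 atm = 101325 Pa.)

coal seam: 1360 kg/m³ × 9.80665 m/s² × 1096 m = 1.462×10^7 Pa = 144.3 atm

140 atm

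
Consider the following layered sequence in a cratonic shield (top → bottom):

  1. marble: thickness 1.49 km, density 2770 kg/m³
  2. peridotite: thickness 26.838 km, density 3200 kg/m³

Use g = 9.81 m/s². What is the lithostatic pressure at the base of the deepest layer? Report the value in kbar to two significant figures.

marble: 2770 kg/m³ × 9.81 m/s² × 1490 m = 4.049×10^7 Pa = 0.4049 kbar
peridotite: 3200 kg/m³ × 9.81 m/s² × 26838 m = 8.425×10^8 Pa = 8.425 kbar
Total = 0.4049 + 8.425 = 8.8299 kbar

8.8 kbar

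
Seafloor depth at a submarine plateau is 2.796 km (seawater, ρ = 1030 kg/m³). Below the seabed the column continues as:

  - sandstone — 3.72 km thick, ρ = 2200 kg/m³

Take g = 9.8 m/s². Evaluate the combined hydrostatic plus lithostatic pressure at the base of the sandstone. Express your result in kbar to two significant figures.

seawater: 1030 kg/m³ × 9.8 m/s² × 2796 m = 2.822×10^7 Pa = 0.2822 kbar
sandstone: 2200 kg/m³ × 9.8 m/s² × 3720 m = 8.020×10^7 Pa = 0.8020 kbar
Total = 0.2822 + 0.8020 = 1.0843 kbar

1.1 kbar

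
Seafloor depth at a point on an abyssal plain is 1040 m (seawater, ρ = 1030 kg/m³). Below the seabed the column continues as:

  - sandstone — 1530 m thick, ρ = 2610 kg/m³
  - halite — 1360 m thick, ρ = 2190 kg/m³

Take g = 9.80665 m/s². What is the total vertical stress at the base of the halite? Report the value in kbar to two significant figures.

seawater: 1030 kg/m³ × 9.80665 m/s² × 1040 m = 1.050×10^7 Pa = 0.1050 kbar
sandstone: 2610 kg/m³ × 9.80665 m/s² × 1530 m = 3.916×10^7 Pa = 0.3916 kbar
halite: 2190 kg/m³ × 9.80665 m/s² × 1360 m = 2.921×10^7 Pa = 0.2921 kbar
Total = 0.1050 + 0.3916 + 0.2921 = 0.78874 kbar

0.79 kbar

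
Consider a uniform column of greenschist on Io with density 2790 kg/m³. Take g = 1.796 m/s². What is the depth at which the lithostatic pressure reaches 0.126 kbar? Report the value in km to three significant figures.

h = P/(ρg) = 0.126 kbar / (2790 kg/m³ × 1.796 m/s²) = 1.260×10^7 Pa / 5010.8 Pa/m = 2514.5 m
= 2.5145 km

2.51 km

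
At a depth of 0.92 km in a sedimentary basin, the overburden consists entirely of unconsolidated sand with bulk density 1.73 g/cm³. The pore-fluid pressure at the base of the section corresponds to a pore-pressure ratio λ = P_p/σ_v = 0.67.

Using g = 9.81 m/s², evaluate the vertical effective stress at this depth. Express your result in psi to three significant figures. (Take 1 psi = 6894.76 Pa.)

Overburden (lithostatic) stress σ_v:
unconsolidated sand: 1730 kg/m³ × 9.81 m/s² × 920 m = 1.561×10^7 Pa = 15.61 MPa
Pore pressure P_p = λ·σ_v = 0.67 × 15.61 MPa = 10.46 MPa
Effective stress σ' = σ_v − P_p = 15.61 − 10.46 = 5.1525 MPa = 747.31 psi

747 psi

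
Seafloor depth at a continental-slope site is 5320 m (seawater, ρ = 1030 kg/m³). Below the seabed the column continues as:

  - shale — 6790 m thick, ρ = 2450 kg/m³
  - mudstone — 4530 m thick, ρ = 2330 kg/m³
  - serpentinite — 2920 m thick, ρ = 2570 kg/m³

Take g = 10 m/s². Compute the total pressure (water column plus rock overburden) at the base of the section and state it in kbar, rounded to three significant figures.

seawater: 1030 kg/m³ × 10 m/s² × 5320 m = 5.480×10^7 Pa = 0.5480 kbar
shale: 2450 kg/m³ × 10 m/s² × 6790 m = 1.664×10^8 Pa = 1.664 kbar
mudstone: 2330 kg/m³ × 10 m/s² × 4530 m = 1.055×10^8 Pa = 1.055 kbar
serpentinite: 2570 kg/m³ × 10 m/s² × 2920 m = 7.504×10^7 Pa = 0.7504 kbar
Total = 0.5480 + 1.664 + 1.055 + 0.7504 = 4.0174 kbar

4.02 kbar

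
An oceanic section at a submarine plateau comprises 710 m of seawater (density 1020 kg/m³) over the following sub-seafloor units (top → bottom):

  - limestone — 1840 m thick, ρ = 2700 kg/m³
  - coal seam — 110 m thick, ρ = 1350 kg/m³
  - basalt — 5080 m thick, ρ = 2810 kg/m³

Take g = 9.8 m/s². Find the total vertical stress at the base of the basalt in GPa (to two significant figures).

0.20 GPa

seawater: 1020 kg/m³ × 9.8 m/s² × 710 m = 7.097×10^6 Pa = 7.097×10^-3 GPa
limestone: 2700 kg/m³ × 9.8 m/s² × 1840 m = 4.869×10^7 Pa = 0.04869 GPa
coal seam: 1350 kg/m³ × 9.8 m/s² × 110 m = 1.455×10^6 Pa = 1.455×10^-3 GPa
basalt: 2810 kg/m³ × 9.8 m/s² × 5080 m = 1.399×10^8 Pa = 0.1399 GPa
Total = 7.097×10^-3 + 0.04869 + 1.455×10^-3 + 0.1399 = 0.19713 GPa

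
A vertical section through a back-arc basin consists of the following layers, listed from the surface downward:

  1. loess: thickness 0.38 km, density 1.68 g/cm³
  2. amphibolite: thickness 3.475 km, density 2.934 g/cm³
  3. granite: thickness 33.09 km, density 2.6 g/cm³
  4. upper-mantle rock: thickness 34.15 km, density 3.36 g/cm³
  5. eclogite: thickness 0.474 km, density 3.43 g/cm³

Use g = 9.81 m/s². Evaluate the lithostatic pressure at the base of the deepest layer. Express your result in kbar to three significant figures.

loess: 1680 kg/m³ × 9.81 m/s² × 380 m = 6.263×10^6 Pa = 0.06263 kbar
amphibolite: 2934 kg/m³ × 9.81 m/s² × 3475 m = 1.000×10^8 Pa = 1.000 kbar
granite: 2600 kg/m³ × 9.81 m/s² × 33090 m = 8.440×10^8 Pa = 8.440 kbar
upper-mantle rock: 3360 kg/m³ × 9.81 m/s² × 34150 m = 1.126×10^9 Pa = 11.26 kbar
eclogite: 3430 kg/m³ × 9.81 m/s² × 474 m = 1.595×10^7 Pa = 0.1595 kbar
Total = 0.06263 + 1.000 + 8.440 + 11.26 + 0.1595 = 20.919 kbar

20.9 kbar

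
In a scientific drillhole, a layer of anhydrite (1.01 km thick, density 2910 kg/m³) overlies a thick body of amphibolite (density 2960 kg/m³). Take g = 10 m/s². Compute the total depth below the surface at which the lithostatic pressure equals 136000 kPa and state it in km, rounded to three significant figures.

4.61 km

Pressure at base of upper layers: 2910×10×1010 = 2.939×10^7 Pa = 29391 kPa
Remaining pressure to be supplied by amphibolite: 1.360×10^8 − 2.939×10^7 = 1.066×10^8 Pa
Additional depth in amphibolite = 1.066×10^8 Pa / (2960 kg/m³ × 10 m/s²) = 3601.7 m
Total depth = 1010 m + 3601.7 m = 4611.7 m
= 4.6117 km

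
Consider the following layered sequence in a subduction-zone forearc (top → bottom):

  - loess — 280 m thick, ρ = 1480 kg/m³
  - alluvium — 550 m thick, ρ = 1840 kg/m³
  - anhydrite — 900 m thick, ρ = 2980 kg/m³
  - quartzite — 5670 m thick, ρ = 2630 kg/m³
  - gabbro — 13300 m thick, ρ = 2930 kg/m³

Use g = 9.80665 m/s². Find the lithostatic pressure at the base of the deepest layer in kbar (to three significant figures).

5.69 kbar

loess: 1480 kg/m³ × 9.80665 m/s² × 280 m = 4.064×10^6 Pa = 0.04064 kbar
alluvium: 1840 kg/m³ × 9.80665 m/s² × 550 m = 9.924×10^6 Pa = 0.09924 kbar
anhydrite: 2980 kg/m³ × 9.80665 m/s² × 900 m = 2.630×10^7 Pa = 0.2630 kbar
quartzite: 2630 kg/m³ × 9.80665 m/s² × 5670 m = 1.462×10^8 Pa = 1.462 kbar
gabbro: 2930 kg/m³ × 9.80665 m/s² × 13300 m = 3.822×10^8 Pa = 3.822 kbar
Total = 0.04064 + 0.09924 + 0.2630 + 1.462 + 3.822 = 5.6868 kbar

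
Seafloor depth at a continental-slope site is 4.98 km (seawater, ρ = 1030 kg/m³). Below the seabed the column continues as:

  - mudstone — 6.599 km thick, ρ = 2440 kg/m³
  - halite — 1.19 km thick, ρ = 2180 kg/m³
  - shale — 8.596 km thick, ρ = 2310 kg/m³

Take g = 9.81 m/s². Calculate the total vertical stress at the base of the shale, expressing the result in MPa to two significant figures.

430 MPa

seawater: 1030 kg/m³ × 9.81 m/s² × 4980 m = 5.032×10^7 Pa = 50.32 MPa
mudstone: 2440 kg/m³ × 9.81 m/s² × 6599 m = 1.580×10^8 Pa = 158.0 MPa
halite: 2180 kg/m³ × 9.81 m/s² × 1190 m = 2.545×10^7 Pa = 25.45 MPa
shale: 2310 kg/m³ × 9.81 m/s² × 8596 m = 1.948×10^8 Pa = 194.8 MPa
Total = 50.32 + 158.0 + 25.45 + 194.8 = 428.52 MPa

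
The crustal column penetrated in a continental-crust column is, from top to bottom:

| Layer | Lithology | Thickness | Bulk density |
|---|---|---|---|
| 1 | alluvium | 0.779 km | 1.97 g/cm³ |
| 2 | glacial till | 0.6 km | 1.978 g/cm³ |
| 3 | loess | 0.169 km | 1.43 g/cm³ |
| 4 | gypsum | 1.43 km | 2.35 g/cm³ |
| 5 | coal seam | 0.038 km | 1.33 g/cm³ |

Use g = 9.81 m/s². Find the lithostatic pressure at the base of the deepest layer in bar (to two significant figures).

630 bar

alluvium: 1970 kg/m³ × 9.81 m/s² × 779 m = 1.505×10^7 Pa = 150.5 bar
glacial till: 1978 kg/m³ × 9.81 m/s² × 600 m = 1.164×10^7 Pa = 116.4 bar
loess: 1430 kg/m³ × 9.81 m/s² × 169 m = 2.371×10^6 Pa = 23.71 bar
gypsum: 2350 kg/m³ × 9.81 m/s² × 1430 m = 3.297×10^7 Pa = 329.7 bar
coal seam: 1330 kg/m³ × 9.81 m/s² × 38 m = 4.958×10^5 Pa = 4.958 bar
Total = 150.5 + 116.4 + 23.71 + 329.7 + 4.958 = 625.30 bar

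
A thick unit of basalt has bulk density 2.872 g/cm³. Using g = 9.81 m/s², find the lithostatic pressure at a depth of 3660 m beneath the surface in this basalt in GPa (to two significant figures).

basalt: 2872 kg/m³ × 9.81 m/s² × 3660 m = 1.031×10^8 Pa = 0.1031 GPa

0.10 GPa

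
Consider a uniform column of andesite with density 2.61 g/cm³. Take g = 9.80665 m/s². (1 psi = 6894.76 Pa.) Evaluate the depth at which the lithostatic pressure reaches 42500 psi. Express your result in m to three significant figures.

h = P/(ρg) = 42500 psi / (2610 kg/m³ × 9.80665 m/s²) = 2.930×10^8 Pa / 25595 Pa/m = 11448 m

11400 m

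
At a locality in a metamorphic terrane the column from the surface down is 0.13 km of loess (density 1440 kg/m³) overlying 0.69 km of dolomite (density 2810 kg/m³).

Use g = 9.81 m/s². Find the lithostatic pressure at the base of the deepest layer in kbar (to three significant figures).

loess: 1440 kg/m³ × 9.81 m/s² × 130 m = 1.836×10^6 Pa = 0.01836 kbar
dolomite: 2810 kg/m³ × 9.81 m/s² × 690 m = 1.902×10^7 Pa = 0.1902 kbar
Total = 0.01836 + 0.1902 = 0.20857 kbar

0.209 kbar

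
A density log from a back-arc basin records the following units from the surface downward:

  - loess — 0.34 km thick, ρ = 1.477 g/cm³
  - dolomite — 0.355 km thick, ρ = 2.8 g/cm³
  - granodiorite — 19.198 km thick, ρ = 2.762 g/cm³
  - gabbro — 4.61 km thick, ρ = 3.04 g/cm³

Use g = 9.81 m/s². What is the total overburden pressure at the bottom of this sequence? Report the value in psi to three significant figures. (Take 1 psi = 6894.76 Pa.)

loess: 1477 kg/m³ × 9.81 m/s² × 340 m = 4.926×10^6 Pa = 714.5 psi
dolomite: 2800 kg/m³ × 9.81 m/s² × 355 m = 9.751×10^6 Pa = 1414 psi
granodiorite: 2762 kg/m³ × 9.81 m/s² × 19198 m = 5.202×10^8 Pa = 75445 psi
gabbro: 3040 kg/m³ × 9.81 m/s² × 4610 m = 1.375×10^8 Pa = 19940 psi
Total = 714.5 + 1414 + 75445 + 19940 = 97514 psi

97500 psi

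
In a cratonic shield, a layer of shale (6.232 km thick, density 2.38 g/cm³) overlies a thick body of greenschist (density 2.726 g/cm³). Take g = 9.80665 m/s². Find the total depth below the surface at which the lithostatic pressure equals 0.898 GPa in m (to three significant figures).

34400 m

Pressure at base of upper layers: 2380×9.80665×6232 = 1.455×10^8 Pa = 0.1455 GPa
Remaining pressure to be supplied by greenschist: 8.980×10^8 − 1.455×10^8 = 7.525×10^8 Pa
Additional depth in greenschist = 7.525×10^8 Pa / (2726 kg/m³ × 9.80665 m/s²) = 28151 m
Total depth = 6232 m + 28151 m = 34383 m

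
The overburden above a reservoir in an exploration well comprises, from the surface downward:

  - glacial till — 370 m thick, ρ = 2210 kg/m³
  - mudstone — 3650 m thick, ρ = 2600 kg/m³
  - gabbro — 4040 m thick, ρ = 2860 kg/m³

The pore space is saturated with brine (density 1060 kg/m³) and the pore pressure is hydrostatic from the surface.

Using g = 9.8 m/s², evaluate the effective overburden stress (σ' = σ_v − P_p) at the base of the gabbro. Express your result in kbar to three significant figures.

1.31 kbar

Overburden (lithostatic) stress σ_v:
glacial till: 2210 kg/m³ × 9.8 m/s² × 370 m = 8.013×10^6 Pa = 8.013 MPa
mudstone: 2600 kg/m³ × 9.8 m/s² × 3650 m = 9.300×10^7 Pa = 93.00 MPa
gabbro: 2860 kg/m³ × 9.8 m/s² × 4040 m = 1.132×10^8 Pa = 113.2 MPa
Total = 8.013 + 93.00 + 113.2 = 214.25 MPa
Pore pressure P_p = 1060 kg/m³ × 9.8 m/s² × 8060 m = 8.373×10^7 Pa = 83.73 MPa
Effective stress σ' = σ_v − P_p = 214.2 − 83.73 = 130.52 MPa = 1.3052 kbar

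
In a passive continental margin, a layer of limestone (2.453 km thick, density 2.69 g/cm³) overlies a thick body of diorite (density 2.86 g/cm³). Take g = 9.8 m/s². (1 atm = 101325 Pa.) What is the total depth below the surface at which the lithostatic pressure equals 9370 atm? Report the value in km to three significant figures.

34.0 km

Pressure at base of upper layers: 2690×9.8×2453 = 6.467×10^7 Pa = 638.2 atm
Remaining pressure to be supplied by diorite: 9.494×10^8 − 6.467×10^7 = 8.847×10^8 Pa
Additional depth in diorite = 8.847×10^8 Pa / (2860 kg/m³ × 9.8 m/s²) = 31567 m
Total depth = 2453 m + 31567 m = 34020 m
= 34.020 km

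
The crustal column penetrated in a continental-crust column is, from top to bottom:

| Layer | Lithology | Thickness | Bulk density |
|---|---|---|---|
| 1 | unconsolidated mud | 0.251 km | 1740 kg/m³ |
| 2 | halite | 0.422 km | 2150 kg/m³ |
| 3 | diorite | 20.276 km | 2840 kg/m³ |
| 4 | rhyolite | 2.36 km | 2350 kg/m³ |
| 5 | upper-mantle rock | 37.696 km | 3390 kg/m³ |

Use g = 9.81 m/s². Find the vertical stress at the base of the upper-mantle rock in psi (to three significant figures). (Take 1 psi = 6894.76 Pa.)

unconsolidated mud: 1740 kg/m³ × 9.81 m/s² × 251 m = 4.284×10^6 Pa = 621.4 psi
halite: 2150 kg/m³ × 9.81 m/s² × 422 m = 8.901×10^6 Pa = 1291 psi
diorite: 2840 kg/m³ × 9.81 m/s² × 20276 m = 5.649×10^8 Pa = 81931 psi
rhyolite: 2350 kg/m³ × 9.81 m/s² × 2360 m = 5.441×10^7 Pa = 7891 psi
upper-mantle rock: 3390 kg/m³ × 9.81 m/s² × 37696 m = 1.254×10^9 Pa = 1.818×10^5 psi
Total = 621.4 + 1291 + 81931 + 7891 + 1.818×10^5 = 2.7356×10^5 psi

274000 psi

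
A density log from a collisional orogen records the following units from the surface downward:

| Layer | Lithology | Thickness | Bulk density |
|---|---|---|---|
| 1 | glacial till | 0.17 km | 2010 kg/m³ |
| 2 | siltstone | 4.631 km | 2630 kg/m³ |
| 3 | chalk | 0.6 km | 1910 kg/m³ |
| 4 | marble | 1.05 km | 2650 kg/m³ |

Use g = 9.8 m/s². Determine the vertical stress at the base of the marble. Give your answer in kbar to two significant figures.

glacial till: 2010 kg/m³ × 9.8 m/s² × 170 m = 3.349×10^6 Pa = 0.03349 kbar
siltstone: 2630 kg/m³ × 9.8 m/s² × 4631 m = 1.194×10^8 Pa = 1.194 kbar
chalk: 1910 kg/m³ × 9.8 m/s² × 600 m = 1.123×10^7 Pa = 0.1123 kbar
marble: 2650 kg/m³ × 9.8 m/s² × 1050 m = 2.727×10^7 Pa = 0.2727 kbar
Total = 0.03349 + 1.194 + 0.1123 + 0.2727 = 1.6121 kbar

1.6 kbar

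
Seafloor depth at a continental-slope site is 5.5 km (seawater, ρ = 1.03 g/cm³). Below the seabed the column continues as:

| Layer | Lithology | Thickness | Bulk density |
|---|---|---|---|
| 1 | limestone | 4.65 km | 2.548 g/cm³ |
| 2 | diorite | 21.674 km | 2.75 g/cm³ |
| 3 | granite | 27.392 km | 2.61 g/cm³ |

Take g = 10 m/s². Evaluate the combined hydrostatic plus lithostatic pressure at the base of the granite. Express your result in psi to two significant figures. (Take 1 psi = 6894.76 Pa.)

seawater: 1030 kg/m³ × 10 m/s² × 5500 m = 5.665×10^7 Pa = 8216 psi
limestone: 2548 kg/m³ × 10 m/s² × 4650 m = 1.185×10^8 Pa = 17184 psi
diorite: 2750 kg/m³ × 10 m/s² × 21674 m = 5.960×10^8 Pa = 86448 psi
granite: 2610 kg/m³ × 10 m/s² × 27392 m = 7.149×10^8 Pa = 1.037×10^5 psi
Total = 8216 + 17184 + 86448 + 1.037×10^5 = 2.1554×10^5 psi

220000 psi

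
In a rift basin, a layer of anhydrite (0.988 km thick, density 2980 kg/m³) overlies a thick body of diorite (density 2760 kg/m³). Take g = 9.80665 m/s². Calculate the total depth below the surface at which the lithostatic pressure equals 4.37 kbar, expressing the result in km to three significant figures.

Pressure at base of upper layers: 2980×9.80665×988 = 2.887×10^7 Pa = 0.2887 kbar
Remaining pressure to be supplied by diorite: 4.370×10^8 − 2.887×10^7 = 4.081×10^8 Pa
Additional depth in diorite = 4.081×10^8 Pa / (2760 kg/m³ × 9.80665 m/s²) = 15079 m
Total depth = 988 m + 15079 m = 16067 m
= 16.067 km

16.1 km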